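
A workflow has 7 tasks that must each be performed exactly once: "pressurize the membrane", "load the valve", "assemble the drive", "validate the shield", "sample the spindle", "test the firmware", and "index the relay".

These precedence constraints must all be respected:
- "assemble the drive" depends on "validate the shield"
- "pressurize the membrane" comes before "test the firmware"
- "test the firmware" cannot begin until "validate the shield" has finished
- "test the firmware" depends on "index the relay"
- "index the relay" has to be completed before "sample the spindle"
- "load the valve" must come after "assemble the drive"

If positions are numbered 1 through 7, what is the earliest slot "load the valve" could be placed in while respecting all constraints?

Working backwards through the constraints from "load the valve", its full set of required predecessors is "assemble the drive", "validate the shield" — 2 of them.
With 2 mandatory predecessors, the earliest "load the valve" can sit is position 2+1 = 3, and placing just those 2 first achieves it.

3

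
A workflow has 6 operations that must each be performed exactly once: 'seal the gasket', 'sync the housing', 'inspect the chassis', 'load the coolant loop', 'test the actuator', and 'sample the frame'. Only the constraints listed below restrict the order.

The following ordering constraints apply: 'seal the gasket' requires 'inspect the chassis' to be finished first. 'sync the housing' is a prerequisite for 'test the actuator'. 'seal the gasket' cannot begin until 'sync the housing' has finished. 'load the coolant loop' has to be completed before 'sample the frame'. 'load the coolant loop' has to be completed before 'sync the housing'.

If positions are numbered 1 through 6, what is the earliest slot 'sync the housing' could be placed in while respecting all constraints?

2

Working backwards through the constraints from 'sync the housing', its only required predecessor is 'load the coolant loop'.
So at minimum 1 operation comes before 'sync the housing', putting 'sync the housing' no earlier than position 2. That position is achievable by scheduling exactly that predecessor first.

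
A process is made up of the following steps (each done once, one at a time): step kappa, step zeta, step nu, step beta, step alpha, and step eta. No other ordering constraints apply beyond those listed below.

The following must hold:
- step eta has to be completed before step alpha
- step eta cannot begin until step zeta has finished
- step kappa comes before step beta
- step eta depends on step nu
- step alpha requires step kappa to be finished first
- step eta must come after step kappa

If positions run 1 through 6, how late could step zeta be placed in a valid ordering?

4

The steps that are forced after step zeta, directly or by a chain of constraints, are step alpha, step eta. That's 2 steps.
With 2 mandatory successors out of 6 steps total, the latest slot for step zeta is 6−2 = 4, and it's reachable by doing all non-successors before step zeta.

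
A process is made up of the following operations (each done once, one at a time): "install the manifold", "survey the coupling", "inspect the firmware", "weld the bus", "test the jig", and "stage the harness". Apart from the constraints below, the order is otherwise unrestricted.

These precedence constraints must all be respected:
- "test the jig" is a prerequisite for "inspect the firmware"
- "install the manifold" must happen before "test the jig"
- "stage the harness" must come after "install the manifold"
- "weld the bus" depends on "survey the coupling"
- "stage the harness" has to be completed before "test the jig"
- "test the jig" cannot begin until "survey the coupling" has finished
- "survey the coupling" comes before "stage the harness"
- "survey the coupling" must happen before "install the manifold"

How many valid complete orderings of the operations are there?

Only "survey the coupling" has no prerequisites, so it must go first.
Systematically extending each partial ordering one operation at a time and counting, there are 5 complete orderings.

5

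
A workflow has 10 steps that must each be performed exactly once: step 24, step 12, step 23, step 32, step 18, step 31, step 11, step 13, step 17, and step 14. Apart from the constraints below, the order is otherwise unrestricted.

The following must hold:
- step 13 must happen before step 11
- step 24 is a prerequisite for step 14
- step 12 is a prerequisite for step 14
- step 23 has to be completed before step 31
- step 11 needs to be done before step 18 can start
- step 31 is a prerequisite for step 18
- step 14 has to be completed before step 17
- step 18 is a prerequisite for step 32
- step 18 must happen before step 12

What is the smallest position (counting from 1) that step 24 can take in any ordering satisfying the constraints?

Nothing is required before step 24; it can be the very first step.

1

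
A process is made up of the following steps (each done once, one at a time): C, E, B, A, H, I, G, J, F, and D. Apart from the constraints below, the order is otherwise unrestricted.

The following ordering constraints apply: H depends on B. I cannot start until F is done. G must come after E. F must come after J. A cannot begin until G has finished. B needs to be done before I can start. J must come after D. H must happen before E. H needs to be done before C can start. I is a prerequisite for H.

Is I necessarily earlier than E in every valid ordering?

Following the dependencies: I → H → E.
That forces I before E in every valid schedule.

Yes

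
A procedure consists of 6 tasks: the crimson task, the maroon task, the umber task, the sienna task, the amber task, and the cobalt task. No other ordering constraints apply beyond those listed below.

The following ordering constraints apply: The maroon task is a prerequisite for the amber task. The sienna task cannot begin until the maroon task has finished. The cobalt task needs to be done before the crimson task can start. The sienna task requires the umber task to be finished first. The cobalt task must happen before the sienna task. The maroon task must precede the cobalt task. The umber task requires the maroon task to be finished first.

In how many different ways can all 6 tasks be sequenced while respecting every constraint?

The maroon task is the only task with nothing required before it, so every ordering starts there.
Enumerating by repeatedly choosing an available task (one whose prerequisites are all placed) gives 25 distinct complete orderings.

25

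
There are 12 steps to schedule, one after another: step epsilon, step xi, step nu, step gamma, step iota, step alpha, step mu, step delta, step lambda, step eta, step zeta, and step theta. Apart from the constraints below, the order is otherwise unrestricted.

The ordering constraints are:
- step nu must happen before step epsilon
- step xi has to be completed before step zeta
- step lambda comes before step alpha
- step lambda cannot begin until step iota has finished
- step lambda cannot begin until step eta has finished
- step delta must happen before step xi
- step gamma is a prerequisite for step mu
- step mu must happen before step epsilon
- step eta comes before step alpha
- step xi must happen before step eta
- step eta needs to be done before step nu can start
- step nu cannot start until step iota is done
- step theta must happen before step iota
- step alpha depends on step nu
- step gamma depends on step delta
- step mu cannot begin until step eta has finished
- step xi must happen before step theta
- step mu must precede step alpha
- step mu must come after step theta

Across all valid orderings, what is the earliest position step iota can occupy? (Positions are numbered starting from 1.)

Working backwards through the constraints from step iota, its full set of required predecessors is step xi, step delta, step theta — 3 of them.
With 3 mandatory predecessors, the earliest step iota can sit is position 3+1 = 4, and placing just those 3 first achieves it.

4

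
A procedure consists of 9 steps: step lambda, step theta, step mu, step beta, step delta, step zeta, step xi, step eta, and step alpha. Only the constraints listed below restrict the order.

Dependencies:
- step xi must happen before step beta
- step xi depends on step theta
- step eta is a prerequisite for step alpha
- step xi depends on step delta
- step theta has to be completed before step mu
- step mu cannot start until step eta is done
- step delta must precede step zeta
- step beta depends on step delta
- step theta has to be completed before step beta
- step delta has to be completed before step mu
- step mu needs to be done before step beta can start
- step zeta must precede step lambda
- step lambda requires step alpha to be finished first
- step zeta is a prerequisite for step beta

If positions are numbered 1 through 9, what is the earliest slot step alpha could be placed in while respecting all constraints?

Working backwards through the constraints from step alpha, its only required predecessor is step eta.
With 1 mandatory predecessor, the earliest step alpha can sit is position 1+1 = 2, and placing just that one first achieves it.

2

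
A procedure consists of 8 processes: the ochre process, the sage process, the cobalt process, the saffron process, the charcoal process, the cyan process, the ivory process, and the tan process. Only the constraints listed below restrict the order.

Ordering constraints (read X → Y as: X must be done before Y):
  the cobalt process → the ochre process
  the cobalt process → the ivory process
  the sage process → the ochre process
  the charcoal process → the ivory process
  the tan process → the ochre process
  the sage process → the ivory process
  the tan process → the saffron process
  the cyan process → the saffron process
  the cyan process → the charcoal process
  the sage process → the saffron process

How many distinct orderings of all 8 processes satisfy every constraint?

600

4 processes have no prerequisites (the sage process, the cobalt process, the cyan process, the tan process), so any of them could come first.
Enumerating by repeatedly choosing an available process (one whose prerequisites are all placed) gives 600 distinct complete orderings.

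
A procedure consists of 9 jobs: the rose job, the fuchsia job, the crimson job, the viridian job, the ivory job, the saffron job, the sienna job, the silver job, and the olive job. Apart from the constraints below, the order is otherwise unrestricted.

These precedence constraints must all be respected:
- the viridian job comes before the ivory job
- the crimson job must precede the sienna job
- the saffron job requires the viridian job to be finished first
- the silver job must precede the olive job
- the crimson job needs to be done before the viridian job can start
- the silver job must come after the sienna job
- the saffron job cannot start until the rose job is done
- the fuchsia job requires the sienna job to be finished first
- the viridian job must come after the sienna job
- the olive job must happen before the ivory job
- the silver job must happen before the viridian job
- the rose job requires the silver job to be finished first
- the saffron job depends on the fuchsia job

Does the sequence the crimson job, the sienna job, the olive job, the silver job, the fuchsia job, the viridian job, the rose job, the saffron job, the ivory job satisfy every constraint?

No

The sequence places the olive job ahead of the silver job.
But one of the constraints requires the silver job before the olive job, so this ordering violates it.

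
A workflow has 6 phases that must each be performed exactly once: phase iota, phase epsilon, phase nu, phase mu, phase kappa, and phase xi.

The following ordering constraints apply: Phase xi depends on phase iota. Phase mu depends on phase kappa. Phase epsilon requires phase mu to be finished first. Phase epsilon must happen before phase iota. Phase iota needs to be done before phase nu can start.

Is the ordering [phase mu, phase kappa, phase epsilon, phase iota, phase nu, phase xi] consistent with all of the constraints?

No

The sequence places phase mu ahead of phase kappa.
Since phase kappa is required before phase mu, the ordering is invalid.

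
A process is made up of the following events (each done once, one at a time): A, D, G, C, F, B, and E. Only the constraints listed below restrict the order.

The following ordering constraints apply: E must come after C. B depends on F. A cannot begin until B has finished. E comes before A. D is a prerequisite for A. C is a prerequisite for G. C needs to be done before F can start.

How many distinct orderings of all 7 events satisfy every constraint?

2 events have no prerequisites (D, C), so any of them could come first.
Systematically extending each partial ordering one event at a time and counting, there are 87 complete orderings.

87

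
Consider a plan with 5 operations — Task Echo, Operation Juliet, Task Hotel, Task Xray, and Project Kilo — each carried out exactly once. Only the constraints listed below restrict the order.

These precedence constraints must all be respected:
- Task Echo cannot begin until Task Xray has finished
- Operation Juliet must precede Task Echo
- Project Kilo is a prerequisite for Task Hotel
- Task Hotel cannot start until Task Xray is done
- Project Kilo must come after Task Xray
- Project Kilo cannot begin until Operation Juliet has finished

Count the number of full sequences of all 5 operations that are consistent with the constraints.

6

2 operations have no prerequisites (Operation Juliet, Task Xray), so any of them could come first.
Counting all ways to extend the partial order to a total order gives 6.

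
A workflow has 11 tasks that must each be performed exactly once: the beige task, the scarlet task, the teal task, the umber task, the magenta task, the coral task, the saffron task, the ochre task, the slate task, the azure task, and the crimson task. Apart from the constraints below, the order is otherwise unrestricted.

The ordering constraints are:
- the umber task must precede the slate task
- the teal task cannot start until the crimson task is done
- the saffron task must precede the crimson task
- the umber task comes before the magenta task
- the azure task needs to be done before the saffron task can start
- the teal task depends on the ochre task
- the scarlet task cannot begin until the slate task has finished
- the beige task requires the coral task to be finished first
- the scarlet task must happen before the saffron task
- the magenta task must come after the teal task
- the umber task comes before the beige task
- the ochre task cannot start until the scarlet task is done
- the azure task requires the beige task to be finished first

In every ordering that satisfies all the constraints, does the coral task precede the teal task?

Yes

Chaining the stated constraints: the coral task → the beige task → the azure task → the saffron task → the crimson task → the teal task.
So the coral task must precede the teal task in any valid ordering.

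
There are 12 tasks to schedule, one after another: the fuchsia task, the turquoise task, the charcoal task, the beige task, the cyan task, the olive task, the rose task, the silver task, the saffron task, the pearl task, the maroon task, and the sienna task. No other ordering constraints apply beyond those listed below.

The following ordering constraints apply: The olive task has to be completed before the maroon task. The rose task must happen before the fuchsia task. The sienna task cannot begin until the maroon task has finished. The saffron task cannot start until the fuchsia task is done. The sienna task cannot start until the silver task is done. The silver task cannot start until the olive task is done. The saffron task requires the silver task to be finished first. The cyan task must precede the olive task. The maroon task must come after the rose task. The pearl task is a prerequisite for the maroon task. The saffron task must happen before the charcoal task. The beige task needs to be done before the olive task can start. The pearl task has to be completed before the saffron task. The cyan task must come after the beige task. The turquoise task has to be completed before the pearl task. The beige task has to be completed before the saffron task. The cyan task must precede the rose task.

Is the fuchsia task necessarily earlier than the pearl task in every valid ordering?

The fuchsia task and the pearl task are not related by any chain of constraints.
So the fuchsia task can come before the pearl task or after — it is not forced.

No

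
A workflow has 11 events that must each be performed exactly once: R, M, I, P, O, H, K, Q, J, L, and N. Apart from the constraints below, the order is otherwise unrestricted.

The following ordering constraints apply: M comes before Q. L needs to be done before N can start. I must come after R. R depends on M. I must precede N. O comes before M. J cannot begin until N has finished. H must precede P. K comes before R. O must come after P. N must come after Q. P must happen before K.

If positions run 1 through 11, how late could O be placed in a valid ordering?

Every event that must follow O has to come after it. Tracing all chains starting from O, those events are: R, M, I, Q, J, N — 6 in total.
So at least 6 events follow O, putting O no later than position 5. That position is achievable by scheduling everything else first.

5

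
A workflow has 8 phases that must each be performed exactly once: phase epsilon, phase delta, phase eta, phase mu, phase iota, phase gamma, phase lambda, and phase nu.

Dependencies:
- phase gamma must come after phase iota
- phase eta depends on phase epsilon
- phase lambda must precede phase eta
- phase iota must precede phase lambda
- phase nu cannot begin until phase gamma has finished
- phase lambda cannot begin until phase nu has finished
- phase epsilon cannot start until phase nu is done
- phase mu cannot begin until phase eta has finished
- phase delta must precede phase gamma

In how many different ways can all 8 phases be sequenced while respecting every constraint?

4

2 phases have no prerequisites (phase delta, phase iota), so any of them could come first.
Enumerating by repeatedly choosing an available phase (one whose prerequisites are all placed) gives 4 distinct complete orderings.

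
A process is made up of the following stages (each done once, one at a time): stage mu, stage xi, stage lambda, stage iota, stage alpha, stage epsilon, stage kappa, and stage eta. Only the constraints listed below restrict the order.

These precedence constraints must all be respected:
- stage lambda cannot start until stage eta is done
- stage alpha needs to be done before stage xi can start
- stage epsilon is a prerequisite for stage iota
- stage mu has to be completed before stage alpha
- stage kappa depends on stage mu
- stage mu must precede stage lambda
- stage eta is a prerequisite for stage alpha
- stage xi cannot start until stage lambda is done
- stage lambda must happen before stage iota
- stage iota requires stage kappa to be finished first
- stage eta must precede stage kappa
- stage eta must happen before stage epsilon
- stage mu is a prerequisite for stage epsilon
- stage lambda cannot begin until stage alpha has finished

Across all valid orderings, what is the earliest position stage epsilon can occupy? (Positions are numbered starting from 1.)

3

Every stage that must precede stage epsilon has to come before it. Tracing all chains that end at stage epsilon, those stages are: stage mu, stage eta — 2 in total.
With 2 mandatory predecessors, the earliest stage epsilon can sit is position 2+1 = 3, and placing just those 2 first achieves it.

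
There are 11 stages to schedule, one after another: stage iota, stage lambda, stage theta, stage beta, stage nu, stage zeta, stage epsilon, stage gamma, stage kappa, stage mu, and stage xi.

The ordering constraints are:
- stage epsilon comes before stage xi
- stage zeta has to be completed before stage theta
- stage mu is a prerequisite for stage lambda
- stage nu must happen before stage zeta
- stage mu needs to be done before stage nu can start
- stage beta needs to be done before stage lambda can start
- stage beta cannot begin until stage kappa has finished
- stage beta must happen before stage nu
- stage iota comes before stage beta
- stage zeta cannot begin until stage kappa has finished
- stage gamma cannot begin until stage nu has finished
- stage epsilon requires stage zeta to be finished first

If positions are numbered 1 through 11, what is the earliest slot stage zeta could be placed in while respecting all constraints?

Working backwards through the constraints from stage zeta, its full set of required predecessors is stage iota, stage beta, stage nu, stage kappa, stage mu — 5 of them.
With 5 mandatory predecessors, the earliest stage zeta can sit is position 5+1 = 6, and placing just those 5 first achieves it.

6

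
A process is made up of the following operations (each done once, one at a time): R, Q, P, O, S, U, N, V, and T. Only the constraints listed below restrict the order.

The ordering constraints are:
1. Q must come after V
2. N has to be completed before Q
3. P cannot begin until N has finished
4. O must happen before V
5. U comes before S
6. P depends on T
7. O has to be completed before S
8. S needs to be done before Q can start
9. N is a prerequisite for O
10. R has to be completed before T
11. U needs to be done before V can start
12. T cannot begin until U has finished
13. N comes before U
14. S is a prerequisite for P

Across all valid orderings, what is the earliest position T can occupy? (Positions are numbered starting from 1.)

4

Working backwards through the constraints from T, its full set of required predecessors is R, U, N — 3 of them.
So at minimum 3 operations come before T, putting T no earlier than position 4. That position is achievable by scheduling exactly those predecessors first.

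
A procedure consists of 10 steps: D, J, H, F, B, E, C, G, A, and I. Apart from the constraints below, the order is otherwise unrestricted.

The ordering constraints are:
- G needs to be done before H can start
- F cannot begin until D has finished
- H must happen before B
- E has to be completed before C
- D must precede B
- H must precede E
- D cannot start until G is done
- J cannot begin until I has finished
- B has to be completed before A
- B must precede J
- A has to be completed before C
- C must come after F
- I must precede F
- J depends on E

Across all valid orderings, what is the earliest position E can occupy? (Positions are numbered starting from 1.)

Every step that must precede E has to come before it. Tracing all chains that end at E, those steps are: H, G — 2 in total.
With 2 mandatory predecessors, the earliest E can sit is position 2+1 = 3, and placing just those 2 first achieves it.

3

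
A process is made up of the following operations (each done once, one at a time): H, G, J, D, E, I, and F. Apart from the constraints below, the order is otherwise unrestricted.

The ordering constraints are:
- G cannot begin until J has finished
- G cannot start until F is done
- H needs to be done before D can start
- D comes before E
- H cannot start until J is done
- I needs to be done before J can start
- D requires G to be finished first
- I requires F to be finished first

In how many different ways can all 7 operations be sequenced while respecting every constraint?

F is the only operation with nothing required before it, so every ordering starts there.
Counting all ways to extend the partial order to a total order gives 2.

2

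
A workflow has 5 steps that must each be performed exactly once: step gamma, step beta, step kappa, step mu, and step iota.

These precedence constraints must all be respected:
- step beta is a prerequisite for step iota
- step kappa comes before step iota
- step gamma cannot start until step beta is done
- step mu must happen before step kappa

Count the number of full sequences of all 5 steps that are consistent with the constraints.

9

The steps with no prerequisites are step beta, step mu; any of them can be placed first.
Systematically extending each partial ordering one step at a time and counting, there are 9 complete orderings.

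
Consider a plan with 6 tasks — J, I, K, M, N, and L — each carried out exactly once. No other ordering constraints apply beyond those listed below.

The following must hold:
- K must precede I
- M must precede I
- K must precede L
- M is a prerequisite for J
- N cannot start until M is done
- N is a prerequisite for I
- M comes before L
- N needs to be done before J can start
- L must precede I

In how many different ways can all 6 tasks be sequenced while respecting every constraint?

The tasks with no prerequisites are K, M; any of them can be placed first.
Systematically extending each partial ordering one task at a time and counting, there are 14 complete orderings.

14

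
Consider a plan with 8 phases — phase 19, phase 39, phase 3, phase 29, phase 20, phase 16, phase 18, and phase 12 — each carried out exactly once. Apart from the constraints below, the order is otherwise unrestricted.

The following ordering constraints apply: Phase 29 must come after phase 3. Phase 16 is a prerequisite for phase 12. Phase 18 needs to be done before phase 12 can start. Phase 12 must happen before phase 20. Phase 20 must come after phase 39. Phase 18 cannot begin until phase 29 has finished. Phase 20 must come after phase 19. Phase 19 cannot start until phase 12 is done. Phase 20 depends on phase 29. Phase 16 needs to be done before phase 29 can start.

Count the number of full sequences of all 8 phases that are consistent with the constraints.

3 phases have no prerequisites (phase 39, phase 3, phase 16), so any of them could come first.
Systematically extending each partial ordering one phase at a time and counting, there are 14 complete orderings.

14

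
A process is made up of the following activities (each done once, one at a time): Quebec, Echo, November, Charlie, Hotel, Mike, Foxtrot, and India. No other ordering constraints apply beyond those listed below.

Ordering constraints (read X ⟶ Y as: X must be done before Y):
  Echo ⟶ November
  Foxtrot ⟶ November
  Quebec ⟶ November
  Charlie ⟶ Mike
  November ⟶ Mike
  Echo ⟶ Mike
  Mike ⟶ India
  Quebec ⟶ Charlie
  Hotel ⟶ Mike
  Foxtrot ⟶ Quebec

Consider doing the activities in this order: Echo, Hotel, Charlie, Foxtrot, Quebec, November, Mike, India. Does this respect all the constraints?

No

Here Quebec comes after Charlie.
Since Quebec is required before Charlie, the ordering is invalid.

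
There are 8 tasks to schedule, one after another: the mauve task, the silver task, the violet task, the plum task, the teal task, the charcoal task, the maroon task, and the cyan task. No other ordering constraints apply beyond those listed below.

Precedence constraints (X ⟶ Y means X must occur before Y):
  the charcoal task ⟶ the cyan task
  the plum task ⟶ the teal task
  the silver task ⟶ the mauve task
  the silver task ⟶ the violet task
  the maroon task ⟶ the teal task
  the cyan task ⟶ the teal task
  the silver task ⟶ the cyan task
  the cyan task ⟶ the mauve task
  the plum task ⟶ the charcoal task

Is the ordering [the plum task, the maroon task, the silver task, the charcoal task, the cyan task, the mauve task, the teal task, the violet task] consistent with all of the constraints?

Every stated constraint is respected: the plum task sits at position 1, ahead of the teal task at position 7, and each of the other listed pairs likewise has the predecessor earlier in the sequence.

Yes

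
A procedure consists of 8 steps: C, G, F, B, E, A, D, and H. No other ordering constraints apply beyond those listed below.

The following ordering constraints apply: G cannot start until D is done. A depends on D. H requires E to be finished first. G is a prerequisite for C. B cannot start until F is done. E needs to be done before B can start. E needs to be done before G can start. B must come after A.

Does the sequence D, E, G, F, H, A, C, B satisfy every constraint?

Every stated constraint is respected: E sits at position 2, ahead of B at position 8, and each of the other listed pairs likewise has the predecessor earlier in the sequence.

Yes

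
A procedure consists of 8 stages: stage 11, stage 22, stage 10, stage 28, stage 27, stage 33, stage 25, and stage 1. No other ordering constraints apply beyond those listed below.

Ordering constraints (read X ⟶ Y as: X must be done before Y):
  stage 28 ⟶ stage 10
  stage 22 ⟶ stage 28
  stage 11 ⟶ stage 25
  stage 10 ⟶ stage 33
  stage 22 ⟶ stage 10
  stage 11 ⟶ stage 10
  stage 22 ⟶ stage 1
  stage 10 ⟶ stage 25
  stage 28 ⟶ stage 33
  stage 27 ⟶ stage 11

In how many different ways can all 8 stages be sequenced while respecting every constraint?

2 stages have no prerequisites (stage 22, stage 27), so any of them could come first.
Enumerating by repeatedly choosing an available stage (one whose prerequisites are all placed) gives 76 distinct complete orderings.

76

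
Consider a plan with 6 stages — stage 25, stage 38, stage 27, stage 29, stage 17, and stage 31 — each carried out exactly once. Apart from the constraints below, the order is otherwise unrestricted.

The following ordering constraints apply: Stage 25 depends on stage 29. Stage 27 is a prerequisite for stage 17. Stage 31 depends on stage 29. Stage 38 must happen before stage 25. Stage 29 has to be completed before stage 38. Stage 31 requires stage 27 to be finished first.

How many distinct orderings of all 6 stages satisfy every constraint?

2 stages have no prerequisites (stage 27, stage 29), so any of them could come first.
Enumerating by repeatedly choosing an available stage (one whose prerequisites are all placed) gives 35 distinct complete orderings.

35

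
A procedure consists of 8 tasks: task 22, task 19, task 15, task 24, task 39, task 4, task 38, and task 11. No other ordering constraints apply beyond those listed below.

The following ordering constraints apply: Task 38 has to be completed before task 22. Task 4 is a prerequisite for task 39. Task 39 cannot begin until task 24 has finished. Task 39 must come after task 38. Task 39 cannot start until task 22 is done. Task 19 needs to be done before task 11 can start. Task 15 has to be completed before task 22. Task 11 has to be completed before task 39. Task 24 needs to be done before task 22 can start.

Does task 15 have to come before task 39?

Following the dependencies: task 15 → task 22 → task 39.
That forces task 15 before task 39 in every valid schedule.

Yes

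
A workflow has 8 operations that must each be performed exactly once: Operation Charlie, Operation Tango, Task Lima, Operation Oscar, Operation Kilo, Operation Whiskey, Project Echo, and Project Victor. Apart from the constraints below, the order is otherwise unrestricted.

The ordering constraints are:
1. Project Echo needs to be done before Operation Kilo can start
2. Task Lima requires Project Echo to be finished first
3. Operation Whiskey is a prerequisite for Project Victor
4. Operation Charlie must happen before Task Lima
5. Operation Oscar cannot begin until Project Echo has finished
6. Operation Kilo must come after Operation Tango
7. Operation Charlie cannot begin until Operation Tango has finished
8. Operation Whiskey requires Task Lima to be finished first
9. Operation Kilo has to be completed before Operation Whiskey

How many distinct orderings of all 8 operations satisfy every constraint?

The operations with no prerequisites are Operation Tango, Project Echo; any of them can be placed first.
Systematically extending each partial ordering one operation at a time and counting, there are 49 complete orderings.

49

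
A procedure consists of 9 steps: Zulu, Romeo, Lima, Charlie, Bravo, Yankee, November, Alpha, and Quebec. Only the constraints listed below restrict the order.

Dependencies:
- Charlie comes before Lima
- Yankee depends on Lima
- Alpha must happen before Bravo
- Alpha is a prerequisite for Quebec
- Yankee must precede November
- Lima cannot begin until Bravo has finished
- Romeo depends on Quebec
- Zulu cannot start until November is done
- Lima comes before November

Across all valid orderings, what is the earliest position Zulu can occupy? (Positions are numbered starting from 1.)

Working backwards through the constraints from Zulu, its full set of required predecessors is Lima, Charlie, Bravo, Yankee, November, Alpha — 6 of them.
With 6 mandatory predecessors, the earliest Zulu can sit is position 6+1 = 7, and placing just those 6 first achieves it.

7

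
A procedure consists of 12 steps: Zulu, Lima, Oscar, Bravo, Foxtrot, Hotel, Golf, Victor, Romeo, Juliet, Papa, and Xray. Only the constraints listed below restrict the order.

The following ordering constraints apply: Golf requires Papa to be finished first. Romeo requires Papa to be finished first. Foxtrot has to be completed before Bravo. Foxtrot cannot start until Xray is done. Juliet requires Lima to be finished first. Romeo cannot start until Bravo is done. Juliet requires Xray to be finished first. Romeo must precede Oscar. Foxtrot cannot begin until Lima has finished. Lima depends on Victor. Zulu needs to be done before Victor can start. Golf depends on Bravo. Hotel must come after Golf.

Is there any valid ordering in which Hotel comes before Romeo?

Yes

The constraints leave Hotel and Romeo unordered relative to each other; nothing requires Romeo earlier.
So a valid ordering placing Hotel earlier than Romeo exists.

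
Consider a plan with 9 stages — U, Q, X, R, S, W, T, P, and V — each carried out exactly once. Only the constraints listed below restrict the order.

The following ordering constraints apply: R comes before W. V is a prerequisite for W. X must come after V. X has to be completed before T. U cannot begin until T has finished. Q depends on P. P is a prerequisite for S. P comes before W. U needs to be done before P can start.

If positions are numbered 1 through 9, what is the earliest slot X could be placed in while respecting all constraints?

The only stage forced before X (directly or transitively) is V.
So at minimum 1 stage comes before X, putting X no earlier than position 2. That position is achievable by scheduling exactly that predecessor first.

2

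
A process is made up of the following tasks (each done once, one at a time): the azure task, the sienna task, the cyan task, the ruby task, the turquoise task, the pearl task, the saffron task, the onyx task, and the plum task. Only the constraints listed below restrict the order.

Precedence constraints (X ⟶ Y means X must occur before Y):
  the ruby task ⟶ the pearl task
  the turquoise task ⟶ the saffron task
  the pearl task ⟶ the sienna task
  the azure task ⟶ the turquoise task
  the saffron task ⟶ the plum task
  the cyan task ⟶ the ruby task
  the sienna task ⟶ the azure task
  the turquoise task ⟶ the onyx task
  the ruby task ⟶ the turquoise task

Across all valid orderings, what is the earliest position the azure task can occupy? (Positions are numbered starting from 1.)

The tasks that are forced before the azure task, directly or transitively, are the sienna task, the cyan task, the ruby task, the pearl task. That's 4 tasks.
With 4 mandatory predecessors, the earliest the azure task can sit is position 4+1 = 5, and placing just those 4 first achieves it.

5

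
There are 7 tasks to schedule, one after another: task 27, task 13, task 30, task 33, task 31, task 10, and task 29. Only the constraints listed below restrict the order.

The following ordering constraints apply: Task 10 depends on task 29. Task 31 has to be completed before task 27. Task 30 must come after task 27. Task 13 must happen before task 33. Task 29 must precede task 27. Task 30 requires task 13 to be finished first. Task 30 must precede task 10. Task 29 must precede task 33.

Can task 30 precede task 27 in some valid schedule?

No

There is a dependency chain task 27 → task 30, so task 30 always comes after task 27.
Hence task 30 can never be scheduled before task 27.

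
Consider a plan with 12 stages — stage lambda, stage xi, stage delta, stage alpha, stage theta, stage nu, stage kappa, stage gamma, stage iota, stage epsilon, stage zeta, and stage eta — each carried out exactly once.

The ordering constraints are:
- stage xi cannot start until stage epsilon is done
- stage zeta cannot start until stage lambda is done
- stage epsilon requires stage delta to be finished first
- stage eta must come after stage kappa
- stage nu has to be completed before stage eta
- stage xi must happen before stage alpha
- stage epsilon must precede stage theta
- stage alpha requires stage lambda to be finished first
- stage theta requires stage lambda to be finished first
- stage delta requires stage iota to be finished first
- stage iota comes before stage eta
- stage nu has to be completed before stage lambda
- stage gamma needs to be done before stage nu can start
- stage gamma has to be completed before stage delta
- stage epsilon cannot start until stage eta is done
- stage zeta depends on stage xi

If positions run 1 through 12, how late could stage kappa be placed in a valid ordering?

6

Every stage that must follow stage kappa has to come after it. Tracing all chains starting from stage kappa, those stages are: stage xi, stage alpha, stage theta, stage epsilon, stage zeta, stage eta — 6 in total.
With 6 mandatory successors out of 12 stages total, the latest slot for stage kappa is 12−6 = 6, and it's reachable by doing all non-successors before stage kappa.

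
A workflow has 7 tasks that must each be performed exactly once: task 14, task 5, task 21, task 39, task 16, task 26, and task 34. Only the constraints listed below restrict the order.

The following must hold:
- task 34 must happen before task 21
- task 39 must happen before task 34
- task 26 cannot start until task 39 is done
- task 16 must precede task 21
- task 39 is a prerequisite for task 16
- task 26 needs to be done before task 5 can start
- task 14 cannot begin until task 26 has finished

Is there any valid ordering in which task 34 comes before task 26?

The constraints leave task 34 and task 26 unordered relative to each other; nothing requires task 26 earlier.
That means at least one valid schedule has task 34 before task 26.

Yes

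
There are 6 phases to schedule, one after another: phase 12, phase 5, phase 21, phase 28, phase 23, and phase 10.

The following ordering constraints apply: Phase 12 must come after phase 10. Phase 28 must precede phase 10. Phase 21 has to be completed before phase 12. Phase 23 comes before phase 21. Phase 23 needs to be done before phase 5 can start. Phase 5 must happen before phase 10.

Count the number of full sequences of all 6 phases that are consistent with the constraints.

11

The phases with no prerequisites are phase 28, phase 23; any of them can be placed first.
Systematically extending each partial ordering one phase at a time and counting, there are 11 complete orderings.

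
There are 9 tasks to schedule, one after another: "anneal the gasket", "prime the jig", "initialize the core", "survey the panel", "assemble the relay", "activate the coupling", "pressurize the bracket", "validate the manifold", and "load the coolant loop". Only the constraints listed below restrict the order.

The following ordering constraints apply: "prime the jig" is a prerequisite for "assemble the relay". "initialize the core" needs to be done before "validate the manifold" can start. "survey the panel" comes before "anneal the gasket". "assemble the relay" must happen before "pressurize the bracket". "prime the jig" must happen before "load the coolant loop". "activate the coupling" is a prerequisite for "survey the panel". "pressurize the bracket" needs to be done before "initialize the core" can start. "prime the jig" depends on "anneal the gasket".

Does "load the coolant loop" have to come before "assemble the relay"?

Nothing in the constraints links "load the coolant loop" and "assemble the relay"; they are unordered relative to each other.
There exist valid orderings with "assemble the relay" before "load the coolant loop", so "load the coolant loop" is not required to come first.

No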